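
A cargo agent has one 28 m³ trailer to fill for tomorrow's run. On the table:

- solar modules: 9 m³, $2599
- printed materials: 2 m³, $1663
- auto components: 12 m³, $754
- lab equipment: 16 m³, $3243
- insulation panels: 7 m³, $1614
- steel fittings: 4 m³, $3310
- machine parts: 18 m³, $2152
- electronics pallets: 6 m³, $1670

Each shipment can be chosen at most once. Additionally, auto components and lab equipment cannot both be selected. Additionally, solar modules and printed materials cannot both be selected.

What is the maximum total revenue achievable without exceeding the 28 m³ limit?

9886

Printed materials + lab equipment + steel fittings + electronics pallets uses 28 of the 28 m³ and totals 9886.
Next best is solar modules + insulation panels + steel fittings + electronics pallets at 9193 (26 m³) — short by 693.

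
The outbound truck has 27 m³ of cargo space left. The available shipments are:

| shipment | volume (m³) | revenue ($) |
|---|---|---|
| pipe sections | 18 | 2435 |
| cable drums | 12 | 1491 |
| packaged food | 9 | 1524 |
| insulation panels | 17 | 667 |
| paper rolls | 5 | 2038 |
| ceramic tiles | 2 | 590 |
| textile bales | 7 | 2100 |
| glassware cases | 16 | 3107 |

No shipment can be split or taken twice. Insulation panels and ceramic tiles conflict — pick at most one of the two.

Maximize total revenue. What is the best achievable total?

6252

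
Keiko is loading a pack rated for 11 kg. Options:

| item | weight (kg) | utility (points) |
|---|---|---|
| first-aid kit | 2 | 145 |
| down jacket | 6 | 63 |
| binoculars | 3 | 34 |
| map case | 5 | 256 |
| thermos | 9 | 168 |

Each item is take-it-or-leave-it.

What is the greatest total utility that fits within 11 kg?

435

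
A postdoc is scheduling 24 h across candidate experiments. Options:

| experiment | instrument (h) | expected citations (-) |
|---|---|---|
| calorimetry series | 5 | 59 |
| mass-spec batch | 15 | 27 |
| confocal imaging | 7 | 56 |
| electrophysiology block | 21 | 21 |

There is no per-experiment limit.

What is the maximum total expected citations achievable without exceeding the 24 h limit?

236

The ratio ordering already packs tightly: 4×calorimetry series, 20 h, 236.
The spare 4 h is too small for any remaining experiment, and no exchange beats 236.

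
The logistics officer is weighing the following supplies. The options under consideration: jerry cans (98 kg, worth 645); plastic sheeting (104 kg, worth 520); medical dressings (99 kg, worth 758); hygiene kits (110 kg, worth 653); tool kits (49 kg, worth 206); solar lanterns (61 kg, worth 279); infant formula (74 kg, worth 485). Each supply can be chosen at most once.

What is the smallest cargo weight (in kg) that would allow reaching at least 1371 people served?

Look for the lowest-cargo combination reaching 1371.
jerry cans + medical dressings reaches 1403 using 197 kg.
No combination under 197 kg hits 1371.

197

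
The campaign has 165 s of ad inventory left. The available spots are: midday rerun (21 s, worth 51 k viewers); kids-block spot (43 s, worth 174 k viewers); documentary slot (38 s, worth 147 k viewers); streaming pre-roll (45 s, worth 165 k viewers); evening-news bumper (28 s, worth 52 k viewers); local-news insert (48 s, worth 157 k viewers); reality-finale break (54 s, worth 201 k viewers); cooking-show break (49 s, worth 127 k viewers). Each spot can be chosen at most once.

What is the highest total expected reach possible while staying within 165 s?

Taking the top-ratio spots first gives midday rerun + kids-block spot + documentary slot + reality-finale break for 573 (156 s).
Replace documentary slot with streaming pre-roll: the trade gains 18 net, giving 591 at 163 s.

591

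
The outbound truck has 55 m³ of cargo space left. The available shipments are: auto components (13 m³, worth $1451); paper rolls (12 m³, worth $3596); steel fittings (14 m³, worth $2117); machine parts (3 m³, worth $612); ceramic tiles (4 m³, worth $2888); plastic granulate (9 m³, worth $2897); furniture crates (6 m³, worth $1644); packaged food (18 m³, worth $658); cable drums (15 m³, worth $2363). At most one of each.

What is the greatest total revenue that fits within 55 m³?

By revenue per m³: ceramic tiles 722.00, plastic granulate 321.89, paper rolls 299.67 lead.
The ratio ordering already packs tightly: paper rolls + machine parts + ceramic tiles + plastic granulate + furniture crates + cable drums, 49 m³, 14000.
Runner-up paper rolls + steel fittings + ceramic tiles + plastic granulate + cable drums tops out at 13861.

14000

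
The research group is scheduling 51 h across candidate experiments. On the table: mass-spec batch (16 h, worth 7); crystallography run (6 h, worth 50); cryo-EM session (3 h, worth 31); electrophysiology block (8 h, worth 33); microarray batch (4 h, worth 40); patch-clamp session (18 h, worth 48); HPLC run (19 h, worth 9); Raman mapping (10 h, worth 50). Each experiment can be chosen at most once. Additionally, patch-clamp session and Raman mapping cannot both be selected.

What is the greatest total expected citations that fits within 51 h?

By expected citations per h: cryo-EM session 10.33, microarray batch 10.00, crystallography run 8.33, Raman mapping 5.00 lead.
Taking crystallography run + cryo-EM session + electrophysiology block + microarray batch + HPLC run + Raman mapping: 50 h used, 213 in expected citations.
No other feasible combination exceeds 213.

213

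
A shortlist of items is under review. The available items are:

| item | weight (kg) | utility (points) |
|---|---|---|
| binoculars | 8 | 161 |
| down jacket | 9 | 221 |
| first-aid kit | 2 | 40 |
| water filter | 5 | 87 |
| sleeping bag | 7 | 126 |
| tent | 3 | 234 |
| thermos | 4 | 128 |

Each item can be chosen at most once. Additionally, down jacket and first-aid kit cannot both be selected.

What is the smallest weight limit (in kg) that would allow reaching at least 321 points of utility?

Look for the lowest-weight combination reaching 321.
tent + thermos reaches 362 using 7 kg.
No combination under 7 kg hits 321.

7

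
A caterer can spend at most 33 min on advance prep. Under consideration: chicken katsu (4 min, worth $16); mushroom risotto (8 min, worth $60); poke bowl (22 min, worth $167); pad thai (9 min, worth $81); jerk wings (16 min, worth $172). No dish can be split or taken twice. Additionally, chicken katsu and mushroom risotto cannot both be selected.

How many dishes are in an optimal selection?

Best achievable profit is 313.
mushroom risotto + pad thai + jerk wings hits 313 at 33 min.
Any selection reaching 313 contains exactly 3 dishes.

3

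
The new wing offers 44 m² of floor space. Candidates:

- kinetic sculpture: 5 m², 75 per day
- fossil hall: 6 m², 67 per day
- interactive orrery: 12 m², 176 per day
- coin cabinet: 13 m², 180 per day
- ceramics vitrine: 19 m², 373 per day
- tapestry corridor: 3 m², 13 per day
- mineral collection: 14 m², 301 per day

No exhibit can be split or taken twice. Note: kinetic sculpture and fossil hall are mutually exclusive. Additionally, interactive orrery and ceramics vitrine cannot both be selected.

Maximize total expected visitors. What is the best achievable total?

Best packing: kinetic sculpture + ceramics vitrine + tapestry corridor + mineral collection — 41 m², 762 total.
Nothing else feasible within 44 m² beats 762.

762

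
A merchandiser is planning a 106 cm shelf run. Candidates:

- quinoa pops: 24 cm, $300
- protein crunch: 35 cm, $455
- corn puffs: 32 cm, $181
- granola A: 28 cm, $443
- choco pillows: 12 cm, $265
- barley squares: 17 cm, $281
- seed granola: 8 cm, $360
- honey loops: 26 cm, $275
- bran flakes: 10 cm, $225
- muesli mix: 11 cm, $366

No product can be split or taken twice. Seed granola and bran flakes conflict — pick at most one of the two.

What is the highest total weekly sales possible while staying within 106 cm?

Taking quinoa pops + granola A + choco pillows + barley squares + seed granola + muesli mix: 100 cm used, 2015 in weekly sales.
Runner-up granola A + choco pillows + barley squares + seed granola + honey loops + muesli mix tops out at 1990.

2015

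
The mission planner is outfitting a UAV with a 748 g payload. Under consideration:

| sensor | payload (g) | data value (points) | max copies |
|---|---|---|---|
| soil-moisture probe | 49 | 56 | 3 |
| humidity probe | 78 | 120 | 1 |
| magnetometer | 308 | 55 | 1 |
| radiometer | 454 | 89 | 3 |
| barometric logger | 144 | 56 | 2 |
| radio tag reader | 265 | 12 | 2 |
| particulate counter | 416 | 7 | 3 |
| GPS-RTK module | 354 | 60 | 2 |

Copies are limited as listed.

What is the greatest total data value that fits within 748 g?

404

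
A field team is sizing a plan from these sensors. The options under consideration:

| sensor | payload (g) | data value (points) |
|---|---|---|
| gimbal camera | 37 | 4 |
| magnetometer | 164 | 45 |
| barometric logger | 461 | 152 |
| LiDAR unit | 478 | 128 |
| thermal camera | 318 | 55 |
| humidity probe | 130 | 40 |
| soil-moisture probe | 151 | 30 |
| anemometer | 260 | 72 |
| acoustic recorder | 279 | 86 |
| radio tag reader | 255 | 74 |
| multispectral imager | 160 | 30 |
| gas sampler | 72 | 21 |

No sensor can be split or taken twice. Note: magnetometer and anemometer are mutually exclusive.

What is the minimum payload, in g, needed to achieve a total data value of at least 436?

1457

Minimise g subject to total data value ≥ 436.
barometric logger + humidity probe + anemometer + acoustic recorder + radio tag reader + gas sampler: 445 data value at 1457 g.
Any bundle with less than 1457 g falls short of 436.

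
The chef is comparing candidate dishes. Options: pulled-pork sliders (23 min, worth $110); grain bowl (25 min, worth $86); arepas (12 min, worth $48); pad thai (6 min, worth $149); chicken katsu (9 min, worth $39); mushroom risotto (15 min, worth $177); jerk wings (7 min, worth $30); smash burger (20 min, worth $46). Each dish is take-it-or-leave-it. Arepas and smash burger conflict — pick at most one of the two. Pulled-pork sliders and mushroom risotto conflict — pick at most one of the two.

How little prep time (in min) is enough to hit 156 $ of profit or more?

13

Need the lightest bundle worth ≥ 156.
pad thai + jerk wings reaches 179 using 13 min.
No combination under 13 min hits 156.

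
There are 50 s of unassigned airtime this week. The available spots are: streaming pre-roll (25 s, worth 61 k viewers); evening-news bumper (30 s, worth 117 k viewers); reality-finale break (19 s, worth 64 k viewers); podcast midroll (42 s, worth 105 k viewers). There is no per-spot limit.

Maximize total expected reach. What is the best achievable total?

181

Density check — evening-news bumper 3.90, reality-finale break 3.37, podcast midroll 2.50 are the best per s.
Taking evening-news bumper + reality-finale break: 49 s used, 181 in expected reach.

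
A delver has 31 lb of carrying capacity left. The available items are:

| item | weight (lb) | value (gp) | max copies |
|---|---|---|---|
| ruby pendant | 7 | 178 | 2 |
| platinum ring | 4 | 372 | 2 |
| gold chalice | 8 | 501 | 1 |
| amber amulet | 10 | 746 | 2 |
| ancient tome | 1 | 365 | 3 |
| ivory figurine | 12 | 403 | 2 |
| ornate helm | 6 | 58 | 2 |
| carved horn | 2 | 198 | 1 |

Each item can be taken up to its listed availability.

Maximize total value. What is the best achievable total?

Taking the top-ratio items first gives 2×platinum ring + gold chalice + amber amulet + 3×ancient tome + carved horn for 3284 (31 lb).
Dropping gold chalice and carved horn frees 10 lb; slotting in amber amulet (10 lb) lifts the total to 3331 at 31 lb.
Nothing else within 31 lb beats 3331.

3331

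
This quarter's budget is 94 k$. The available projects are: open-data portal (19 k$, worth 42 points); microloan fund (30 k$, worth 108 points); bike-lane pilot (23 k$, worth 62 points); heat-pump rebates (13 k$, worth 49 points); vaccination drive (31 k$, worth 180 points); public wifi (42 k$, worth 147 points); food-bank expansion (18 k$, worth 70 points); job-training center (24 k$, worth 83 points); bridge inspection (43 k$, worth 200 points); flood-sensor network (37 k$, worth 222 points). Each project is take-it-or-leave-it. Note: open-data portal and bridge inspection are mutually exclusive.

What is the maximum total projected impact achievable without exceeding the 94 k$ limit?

Taking the top-ratio projects first gives vaccination drive + food-bank expansion + flood-sensor network for 472 (86 k$).
Dropping food-bank expansion frees 18 k$; slotting in job-training center (24 k$) lifts the total to 485 at 92 k$.
Nothing else feasible within 94 k$ beats 485.

485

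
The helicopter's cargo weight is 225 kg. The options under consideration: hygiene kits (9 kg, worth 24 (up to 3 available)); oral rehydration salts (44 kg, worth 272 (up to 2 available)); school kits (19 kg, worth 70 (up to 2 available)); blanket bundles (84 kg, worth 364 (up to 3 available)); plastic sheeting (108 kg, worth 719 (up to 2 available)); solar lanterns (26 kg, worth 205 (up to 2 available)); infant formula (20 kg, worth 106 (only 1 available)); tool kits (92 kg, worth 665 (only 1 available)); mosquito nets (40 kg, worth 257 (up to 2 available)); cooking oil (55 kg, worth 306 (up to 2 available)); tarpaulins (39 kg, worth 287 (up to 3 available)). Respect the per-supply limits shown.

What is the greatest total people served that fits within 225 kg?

1649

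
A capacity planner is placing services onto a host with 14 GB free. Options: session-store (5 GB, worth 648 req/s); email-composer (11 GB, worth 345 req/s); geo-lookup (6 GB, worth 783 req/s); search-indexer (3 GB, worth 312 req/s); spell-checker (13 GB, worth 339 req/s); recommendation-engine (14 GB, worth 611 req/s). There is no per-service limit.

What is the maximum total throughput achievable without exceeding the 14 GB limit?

1743

A density-first pass picks 2×geo-lookup — 1566 at 12 GB.
Dropping geo-lookup frees 6 GB; slotting in session-store + search-indexer (8 GB) lifts the total to 1743 at 14 GB.
That's the maximum — no swap from here does better than 1743.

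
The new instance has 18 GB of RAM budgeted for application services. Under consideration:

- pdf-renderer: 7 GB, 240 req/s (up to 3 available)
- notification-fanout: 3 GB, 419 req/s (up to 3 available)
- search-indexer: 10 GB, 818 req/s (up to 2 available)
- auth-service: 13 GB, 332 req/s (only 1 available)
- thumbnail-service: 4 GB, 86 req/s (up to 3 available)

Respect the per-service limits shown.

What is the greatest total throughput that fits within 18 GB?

1656

Filling by ratio: pdf-renderer + 3×notification-fanout for 1497, with 2 GB left unused.
The 10 GB tied up in pdf-renderer and notification-fanout is better spent on search-indexer — total rises to 1656 (16 GB).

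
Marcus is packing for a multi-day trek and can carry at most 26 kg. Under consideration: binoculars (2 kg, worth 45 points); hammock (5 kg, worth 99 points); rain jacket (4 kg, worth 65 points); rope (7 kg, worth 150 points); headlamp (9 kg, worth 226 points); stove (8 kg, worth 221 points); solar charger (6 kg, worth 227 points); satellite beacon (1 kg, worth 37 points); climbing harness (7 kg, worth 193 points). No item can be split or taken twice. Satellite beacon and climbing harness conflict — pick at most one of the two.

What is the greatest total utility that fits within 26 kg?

Binoculars + headlamp + stove + solar charger + satellite beacon uses 26 of the 26 kg and totals 756.
No other feasible combination exceeds 756.

756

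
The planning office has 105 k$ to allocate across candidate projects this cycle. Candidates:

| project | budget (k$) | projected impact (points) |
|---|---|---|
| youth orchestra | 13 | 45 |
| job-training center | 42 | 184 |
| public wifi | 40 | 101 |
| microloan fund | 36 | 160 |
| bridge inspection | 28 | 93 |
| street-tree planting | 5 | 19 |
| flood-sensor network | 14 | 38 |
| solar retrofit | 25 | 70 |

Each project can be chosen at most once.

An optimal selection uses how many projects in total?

Optimal total is 427.
youth orchestra + job-training center + microloan fund + flood-sensor network hits 427 at 105 k$.
Any selection reaching 427 contains exactly 4 projects.

4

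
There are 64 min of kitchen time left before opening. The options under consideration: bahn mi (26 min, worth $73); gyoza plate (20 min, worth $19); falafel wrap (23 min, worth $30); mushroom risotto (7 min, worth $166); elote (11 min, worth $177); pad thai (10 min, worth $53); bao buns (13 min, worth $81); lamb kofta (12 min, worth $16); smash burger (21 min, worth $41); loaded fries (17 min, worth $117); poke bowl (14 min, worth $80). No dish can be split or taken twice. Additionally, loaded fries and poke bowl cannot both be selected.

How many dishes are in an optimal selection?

Best achievable profit is 594.
For example mushroom risotto + elote + pad thai + bao buns + loaded fries achieves it, using 58 min.
Any selection reaching 594 contains exactly 5 dishes.

5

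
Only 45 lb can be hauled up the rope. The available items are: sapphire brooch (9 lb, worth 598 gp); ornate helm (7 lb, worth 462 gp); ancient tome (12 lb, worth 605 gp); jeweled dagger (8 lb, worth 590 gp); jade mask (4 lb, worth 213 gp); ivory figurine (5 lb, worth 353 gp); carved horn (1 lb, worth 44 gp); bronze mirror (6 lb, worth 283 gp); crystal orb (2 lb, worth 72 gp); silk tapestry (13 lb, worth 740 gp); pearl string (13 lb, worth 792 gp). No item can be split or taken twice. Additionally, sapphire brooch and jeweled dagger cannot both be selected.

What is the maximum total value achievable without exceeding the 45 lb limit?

2802

By value per lb: jeweled dagger 73.75, ivory figurine 70.60, sapphire brooch 66.44 lead.
Ornate helm + ancient tome + jeweled dagger + ivory figurine + pearl string uses 45 of the 45 lb and totals 2802.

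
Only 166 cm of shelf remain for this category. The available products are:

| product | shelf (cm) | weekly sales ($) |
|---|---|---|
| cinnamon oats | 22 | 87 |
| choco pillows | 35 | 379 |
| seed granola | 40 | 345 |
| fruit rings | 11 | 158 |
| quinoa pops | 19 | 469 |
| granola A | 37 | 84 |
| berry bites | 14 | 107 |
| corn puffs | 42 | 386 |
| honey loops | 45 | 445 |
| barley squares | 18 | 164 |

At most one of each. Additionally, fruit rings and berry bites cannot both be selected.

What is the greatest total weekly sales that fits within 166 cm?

1901

Choco pillows + seed granola + fruit rings + quinoa pops + corn puffs + barley squares uses 165 of the 166 cm and totals 1901.
Next best is choco pillows + quinoa pops + corn puffs + honey loops + barley squares at 1843 (159 cm) — short by 58.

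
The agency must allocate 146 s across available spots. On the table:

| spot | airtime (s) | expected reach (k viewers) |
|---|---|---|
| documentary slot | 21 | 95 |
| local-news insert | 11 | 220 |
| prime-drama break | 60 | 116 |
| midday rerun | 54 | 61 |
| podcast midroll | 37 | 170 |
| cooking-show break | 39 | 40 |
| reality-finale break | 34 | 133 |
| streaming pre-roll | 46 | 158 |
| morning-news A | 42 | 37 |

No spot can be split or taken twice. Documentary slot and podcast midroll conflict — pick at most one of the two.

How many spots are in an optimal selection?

Optimal total is 681.
One optimal bundle: local-news insert + podcast midroll + reality-finale break + streaming pre-roll (128 s).
Every optimal selection uses 4 spots.

4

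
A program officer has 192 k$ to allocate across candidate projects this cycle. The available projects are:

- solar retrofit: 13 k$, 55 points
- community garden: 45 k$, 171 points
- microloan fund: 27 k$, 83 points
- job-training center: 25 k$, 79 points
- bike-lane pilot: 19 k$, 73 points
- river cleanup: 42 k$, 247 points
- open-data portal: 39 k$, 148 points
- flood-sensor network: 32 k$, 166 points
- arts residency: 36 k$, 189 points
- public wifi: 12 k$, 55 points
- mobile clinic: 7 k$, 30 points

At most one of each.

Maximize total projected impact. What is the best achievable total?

913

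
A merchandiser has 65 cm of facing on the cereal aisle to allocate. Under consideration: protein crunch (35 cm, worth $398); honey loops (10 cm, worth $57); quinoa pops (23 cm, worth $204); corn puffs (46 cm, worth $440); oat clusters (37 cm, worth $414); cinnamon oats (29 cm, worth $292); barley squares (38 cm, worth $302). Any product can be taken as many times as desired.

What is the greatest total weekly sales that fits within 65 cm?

Protein crunch + cinnamon oats uses 64 of the 65 cm and totals 690.
The spare 1 cm is too small for any remaining product, and no exchange beats 690.

690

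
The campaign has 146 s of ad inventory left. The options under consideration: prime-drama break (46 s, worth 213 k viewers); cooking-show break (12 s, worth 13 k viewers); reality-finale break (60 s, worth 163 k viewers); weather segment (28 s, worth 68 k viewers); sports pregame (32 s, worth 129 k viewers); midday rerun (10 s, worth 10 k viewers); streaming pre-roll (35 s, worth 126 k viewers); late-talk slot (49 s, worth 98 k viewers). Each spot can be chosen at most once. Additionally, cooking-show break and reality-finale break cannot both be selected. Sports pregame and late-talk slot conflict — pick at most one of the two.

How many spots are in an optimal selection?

4

The maximum expected reach within 146 s is 536.
One optimal bundle: prime-drama break + weather segment + sports pregame + streaming pre-roll (141 s).
All optima have 4 spots.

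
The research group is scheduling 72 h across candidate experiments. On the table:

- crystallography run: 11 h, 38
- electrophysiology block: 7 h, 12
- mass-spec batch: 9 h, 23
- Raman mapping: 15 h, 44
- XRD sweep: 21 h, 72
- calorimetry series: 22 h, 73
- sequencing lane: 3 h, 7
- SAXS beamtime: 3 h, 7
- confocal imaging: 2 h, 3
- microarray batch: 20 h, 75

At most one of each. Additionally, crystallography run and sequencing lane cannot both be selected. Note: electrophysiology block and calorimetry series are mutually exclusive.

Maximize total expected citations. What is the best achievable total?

Ranking by ratio (expected citations/h): microarray batch 3.75, crystallography run 3.45, XRD sweep 3.43, calorimetry series 3.32.
Taking mass-spec batch + XRD sweep + calorimetry series + microarray batch: 72 h used, 243 in expected citations.
The closest alternative, crystallography run + Raman mapping + XRD sweep + SAXS beamtime + confocal imaging + microarray batch, reaches only 239.

243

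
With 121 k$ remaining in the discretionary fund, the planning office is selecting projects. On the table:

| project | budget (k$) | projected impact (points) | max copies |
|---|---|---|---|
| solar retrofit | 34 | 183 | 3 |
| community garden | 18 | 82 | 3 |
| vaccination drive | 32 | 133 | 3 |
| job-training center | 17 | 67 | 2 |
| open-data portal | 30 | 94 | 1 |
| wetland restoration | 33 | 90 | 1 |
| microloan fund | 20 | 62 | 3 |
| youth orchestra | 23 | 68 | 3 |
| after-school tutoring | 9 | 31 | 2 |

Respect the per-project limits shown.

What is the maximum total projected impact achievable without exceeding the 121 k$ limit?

Ranking by ratio (projected impact/k$): solar retrofit 5.38, community garden 4.56, vaccination drive 4.16.
Best packing: 3×solar retrofit + community garden — 120 k$, 631 total.
No other feasible combination exceeds 631.

631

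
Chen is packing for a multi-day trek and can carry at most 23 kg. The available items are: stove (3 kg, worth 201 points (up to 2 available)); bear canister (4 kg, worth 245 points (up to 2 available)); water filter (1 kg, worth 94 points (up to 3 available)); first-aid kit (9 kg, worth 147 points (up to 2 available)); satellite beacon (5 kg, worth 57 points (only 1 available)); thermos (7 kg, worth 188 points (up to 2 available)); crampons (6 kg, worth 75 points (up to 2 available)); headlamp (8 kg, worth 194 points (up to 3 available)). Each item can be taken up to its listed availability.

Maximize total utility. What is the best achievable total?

1268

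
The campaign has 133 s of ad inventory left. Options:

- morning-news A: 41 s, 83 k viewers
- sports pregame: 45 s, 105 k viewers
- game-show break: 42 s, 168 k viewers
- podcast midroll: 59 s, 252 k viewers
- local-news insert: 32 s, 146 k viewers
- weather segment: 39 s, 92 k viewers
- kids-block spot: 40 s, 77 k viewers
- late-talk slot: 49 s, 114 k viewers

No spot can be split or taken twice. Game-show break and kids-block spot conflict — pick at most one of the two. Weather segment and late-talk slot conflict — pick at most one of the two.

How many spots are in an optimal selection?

Best achievable expected reach is 566.
For example game-show break + podcast midroll + local-news insert achieves it, using 133 s.
All optima have 3 spots.

3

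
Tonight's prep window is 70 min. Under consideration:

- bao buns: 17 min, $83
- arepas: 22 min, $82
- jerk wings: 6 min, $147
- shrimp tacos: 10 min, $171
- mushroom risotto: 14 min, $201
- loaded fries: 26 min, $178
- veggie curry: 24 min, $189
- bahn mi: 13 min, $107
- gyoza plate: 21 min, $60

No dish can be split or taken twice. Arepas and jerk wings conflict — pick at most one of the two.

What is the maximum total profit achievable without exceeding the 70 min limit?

815

Ranking by ratio (profit/min): jerk wings 24.50, shrimp tacos 17.10, mushroom risotto 14.36.
The ratio ordering already packs tightly: jerk wings + shrimp tacos + mushroom risotto + veggie curry + bahn mi, 67 min, 815.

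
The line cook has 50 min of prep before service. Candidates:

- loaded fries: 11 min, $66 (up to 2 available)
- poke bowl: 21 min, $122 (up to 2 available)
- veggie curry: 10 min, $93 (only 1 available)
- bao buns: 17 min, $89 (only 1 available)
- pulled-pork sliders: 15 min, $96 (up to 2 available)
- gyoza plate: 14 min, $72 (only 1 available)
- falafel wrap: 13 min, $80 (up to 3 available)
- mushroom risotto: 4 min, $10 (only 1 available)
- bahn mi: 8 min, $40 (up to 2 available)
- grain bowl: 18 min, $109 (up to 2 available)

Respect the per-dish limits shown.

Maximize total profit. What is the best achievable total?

By profit per min: veggie curry 9.30, pulled-pork sliders 6.40, falafel wrap 6.15 lead.
Greedy by ratio would take veggie curry + 2×pulled-pork sliders + bahn mi: 48 min used, total 325.
The 23 min tied up in pulled-pork sliders and bahn mi is better spent on loaded fries + falafel wrap — total rises to 335 (49 min).

335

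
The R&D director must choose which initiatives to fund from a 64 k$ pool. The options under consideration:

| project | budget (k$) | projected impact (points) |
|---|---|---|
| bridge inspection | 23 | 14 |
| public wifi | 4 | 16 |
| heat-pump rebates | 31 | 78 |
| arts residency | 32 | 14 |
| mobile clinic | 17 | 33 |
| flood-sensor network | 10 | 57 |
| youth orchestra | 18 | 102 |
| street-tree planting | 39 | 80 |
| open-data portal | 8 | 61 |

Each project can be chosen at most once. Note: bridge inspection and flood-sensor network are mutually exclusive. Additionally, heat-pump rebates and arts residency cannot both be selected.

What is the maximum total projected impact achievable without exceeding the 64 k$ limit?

269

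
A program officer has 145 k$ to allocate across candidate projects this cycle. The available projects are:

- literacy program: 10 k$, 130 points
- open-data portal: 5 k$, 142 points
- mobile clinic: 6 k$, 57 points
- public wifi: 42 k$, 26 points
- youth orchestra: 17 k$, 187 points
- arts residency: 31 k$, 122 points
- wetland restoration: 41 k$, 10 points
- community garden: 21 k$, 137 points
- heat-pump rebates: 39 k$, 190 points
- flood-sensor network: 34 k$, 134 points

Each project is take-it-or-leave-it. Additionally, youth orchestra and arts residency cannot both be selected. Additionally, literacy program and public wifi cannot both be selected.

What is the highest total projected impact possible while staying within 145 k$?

977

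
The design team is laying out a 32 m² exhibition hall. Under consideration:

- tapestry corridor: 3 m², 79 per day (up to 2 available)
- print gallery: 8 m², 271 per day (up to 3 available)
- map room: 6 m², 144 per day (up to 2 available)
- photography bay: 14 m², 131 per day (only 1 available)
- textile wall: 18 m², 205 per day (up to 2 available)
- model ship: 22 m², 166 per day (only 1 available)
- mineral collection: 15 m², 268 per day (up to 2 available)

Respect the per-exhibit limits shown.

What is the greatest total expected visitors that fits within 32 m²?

971

Taking 2×tapestry corridor + 3×print gallery: 30 m² used, 971 in expected visitors.
That's the maximum — no swap from here does better than 971.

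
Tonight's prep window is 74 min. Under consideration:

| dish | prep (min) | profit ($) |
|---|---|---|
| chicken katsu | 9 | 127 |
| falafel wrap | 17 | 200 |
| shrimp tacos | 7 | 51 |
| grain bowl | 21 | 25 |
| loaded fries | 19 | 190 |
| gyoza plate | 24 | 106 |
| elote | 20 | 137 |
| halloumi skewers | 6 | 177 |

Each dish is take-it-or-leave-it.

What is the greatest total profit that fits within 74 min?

831

By profit per min: halloumi skewers 29.50, chicken katsu 14.11, falafel wrap 11.76, loaded fries 10.00 lead.
A density-first pass picks chicken katsu + falafel wrap + shrimp tacos + loaded fries + halloumi skewers — 745 at 58 min.
Replace shrimp tacos with elote: the trade gains 86 net, giving 831 at 71 min.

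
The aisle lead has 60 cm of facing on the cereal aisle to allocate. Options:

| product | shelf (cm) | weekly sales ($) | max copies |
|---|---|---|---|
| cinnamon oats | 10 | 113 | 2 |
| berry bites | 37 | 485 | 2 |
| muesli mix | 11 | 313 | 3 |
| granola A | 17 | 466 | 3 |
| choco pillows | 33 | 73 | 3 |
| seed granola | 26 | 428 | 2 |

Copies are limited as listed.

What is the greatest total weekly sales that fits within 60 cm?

1558

Taking the top-ratio products first gives cinnamon oats + 3×muesli mix + granola A for 1518 (60 cm).
Replace cinnamon oats and muesli mix with granola A: the trade gains 40 net, giving 1558 at 56 cm.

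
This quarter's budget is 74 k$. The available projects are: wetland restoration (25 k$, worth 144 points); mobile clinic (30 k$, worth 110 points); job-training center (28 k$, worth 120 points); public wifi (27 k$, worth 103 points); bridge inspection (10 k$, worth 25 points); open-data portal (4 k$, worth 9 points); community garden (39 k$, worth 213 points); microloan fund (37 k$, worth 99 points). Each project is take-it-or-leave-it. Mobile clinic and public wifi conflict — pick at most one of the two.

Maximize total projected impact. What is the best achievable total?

By projected impact per k$: wetland restoration 5.76, community garden 5.46, job-training center 4.29 lead.
Wetland restoration + bridge inspection + community garden uses 74 of the 74 k$ and totals 382.
Next best is wetland restoration + open-data portal + community garden at 366 (68 k$) — short by 16.

382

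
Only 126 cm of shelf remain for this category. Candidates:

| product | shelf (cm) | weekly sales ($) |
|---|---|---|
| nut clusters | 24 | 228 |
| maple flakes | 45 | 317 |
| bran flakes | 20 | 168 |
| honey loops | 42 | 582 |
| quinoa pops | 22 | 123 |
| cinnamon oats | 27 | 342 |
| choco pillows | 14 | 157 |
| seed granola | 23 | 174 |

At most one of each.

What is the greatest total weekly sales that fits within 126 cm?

1423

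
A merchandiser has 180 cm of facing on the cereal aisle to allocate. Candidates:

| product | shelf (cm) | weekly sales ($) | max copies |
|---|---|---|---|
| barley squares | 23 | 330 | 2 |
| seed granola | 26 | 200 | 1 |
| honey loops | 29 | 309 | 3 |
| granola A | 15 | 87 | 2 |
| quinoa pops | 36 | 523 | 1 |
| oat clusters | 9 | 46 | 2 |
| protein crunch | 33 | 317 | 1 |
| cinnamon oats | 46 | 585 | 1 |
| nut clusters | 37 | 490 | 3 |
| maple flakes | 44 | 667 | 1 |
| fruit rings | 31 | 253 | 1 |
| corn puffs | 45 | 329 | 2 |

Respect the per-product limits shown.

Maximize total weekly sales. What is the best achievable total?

2500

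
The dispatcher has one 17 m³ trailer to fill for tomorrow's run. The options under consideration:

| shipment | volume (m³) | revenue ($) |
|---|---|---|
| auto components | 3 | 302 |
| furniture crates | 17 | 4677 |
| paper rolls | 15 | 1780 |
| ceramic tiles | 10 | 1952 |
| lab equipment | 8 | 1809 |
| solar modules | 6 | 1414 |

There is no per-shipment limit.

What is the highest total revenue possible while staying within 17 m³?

Best packing: furniture crates — 17 m³, 4677 total.

4677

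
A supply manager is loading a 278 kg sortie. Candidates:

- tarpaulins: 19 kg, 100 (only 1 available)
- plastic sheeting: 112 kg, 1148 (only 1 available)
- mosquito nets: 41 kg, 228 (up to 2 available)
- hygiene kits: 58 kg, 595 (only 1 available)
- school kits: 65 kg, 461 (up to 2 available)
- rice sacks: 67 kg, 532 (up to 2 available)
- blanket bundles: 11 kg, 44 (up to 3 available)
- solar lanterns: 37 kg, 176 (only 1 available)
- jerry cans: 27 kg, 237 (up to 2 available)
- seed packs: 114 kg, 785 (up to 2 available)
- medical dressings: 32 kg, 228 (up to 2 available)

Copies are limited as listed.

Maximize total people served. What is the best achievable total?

2556

The ratio heuristic lands on tarpaulins + plastic sheeting + hygiene kits + 2×jerry cans + medical dressings (2545) but leaves 3 kg idle.
A better packing is plastic sheeting + hygiene kits + rice sacks + blanket bundles + jerry cans: 275 kg, total 2556.
Every other selection either busts 278 kg or exceeds an availability limit or fails to beat 2556.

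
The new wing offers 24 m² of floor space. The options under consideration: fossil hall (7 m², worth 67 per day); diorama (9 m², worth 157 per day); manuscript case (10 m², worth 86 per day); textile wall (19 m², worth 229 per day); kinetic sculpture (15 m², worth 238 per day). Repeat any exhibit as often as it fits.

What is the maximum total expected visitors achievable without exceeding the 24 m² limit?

Taking the top-ratio exhibits first gives 2×diorama for 314 (18 m²).
Replace diorama with kinetic sculpture: the trade gains 81 net, giving 395 at 24 m².
That's the maximum — no swap from here does better than 395.

395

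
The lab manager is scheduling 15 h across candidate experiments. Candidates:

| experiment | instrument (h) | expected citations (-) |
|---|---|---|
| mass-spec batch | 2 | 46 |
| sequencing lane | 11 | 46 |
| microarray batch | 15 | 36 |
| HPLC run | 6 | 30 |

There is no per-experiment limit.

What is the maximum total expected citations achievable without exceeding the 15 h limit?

322

Density check — mass-spec batch 23.00, HPLC run 5.00, sequencing lane 4.18 are the best per h.
7×mass-spec batch uses 14 of the 15 h and totals 322.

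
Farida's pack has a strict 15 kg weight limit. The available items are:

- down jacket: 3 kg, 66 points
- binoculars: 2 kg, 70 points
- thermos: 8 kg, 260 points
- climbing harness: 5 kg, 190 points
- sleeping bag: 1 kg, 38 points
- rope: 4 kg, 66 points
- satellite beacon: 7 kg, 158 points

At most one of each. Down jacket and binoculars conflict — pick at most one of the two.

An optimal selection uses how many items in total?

3

The maximum utility within 15 kg is 520.
binoculars + thermos + climbing harness hits 520 at 15 kg.
Every optimal selection uses 3 items.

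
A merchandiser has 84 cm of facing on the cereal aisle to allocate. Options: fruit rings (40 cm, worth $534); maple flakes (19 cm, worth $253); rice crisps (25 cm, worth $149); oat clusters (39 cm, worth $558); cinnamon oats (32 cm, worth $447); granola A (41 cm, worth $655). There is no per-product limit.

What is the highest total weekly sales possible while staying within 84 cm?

1310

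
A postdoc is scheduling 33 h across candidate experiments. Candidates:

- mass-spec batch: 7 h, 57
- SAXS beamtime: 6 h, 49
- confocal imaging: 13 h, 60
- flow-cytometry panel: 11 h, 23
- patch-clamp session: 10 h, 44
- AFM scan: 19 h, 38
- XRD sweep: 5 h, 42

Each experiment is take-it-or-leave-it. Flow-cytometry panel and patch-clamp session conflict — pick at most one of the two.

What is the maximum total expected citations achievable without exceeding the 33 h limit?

Density check — XRD sweep 8.40, SAXS beamtime 8.17, mass-spec batch 8.14 are the best per h.
Best packing: mass-spec batch + SAXS beamtime + confocal imaging + XRD sweep — 31 h, 208 total.
The spare 2 h is too small for any remaining experiment, and no feasible exchange beats 208.

208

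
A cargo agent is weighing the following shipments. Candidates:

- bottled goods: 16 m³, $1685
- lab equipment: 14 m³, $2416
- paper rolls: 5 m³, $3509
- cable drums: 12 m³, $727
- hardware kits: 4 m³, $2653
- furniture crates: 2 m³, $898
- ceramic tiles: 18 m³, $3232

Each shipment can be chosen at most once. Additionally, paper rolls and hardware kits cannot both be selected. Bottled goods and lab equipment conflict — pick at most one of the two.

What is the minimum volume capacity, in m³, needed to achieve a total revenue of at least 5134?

19

Look for the lowest-volume combination reaching 5134.
lab equipment + paper rolls: 5925 revenue at 19 m³.
Below 19 m³ the best achievable stays under 5134.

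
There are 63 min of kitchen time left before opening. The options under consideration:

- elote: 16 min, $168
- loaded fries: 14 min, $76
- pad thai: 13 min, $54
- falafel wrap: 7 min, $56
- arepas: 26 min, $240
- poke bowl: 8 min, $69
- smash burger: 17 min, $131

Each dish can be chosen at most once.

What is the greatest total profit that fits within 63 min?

540

Greedy by ratio would take elote + falafel wrap + arepas + poke bowl: 57 min used, total 533.
The 8 min tied up in poke bowl is better spent on loaded fries — total rises to 540 (63 min).
Next best is elote + arepas + smash burger at 539 (59 min) — short by 1.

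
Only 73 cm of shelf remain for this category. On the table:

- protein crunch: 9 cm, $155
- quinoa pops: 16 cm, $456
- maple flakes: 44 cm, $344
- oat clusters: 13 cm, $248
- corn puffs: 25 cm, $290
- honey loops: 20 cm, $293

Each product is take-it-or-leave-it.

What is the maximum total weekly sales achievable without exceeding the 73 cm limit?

1194

Ranking by ratio (weekly sales/cm): quinoa pops 28.50, oat clusters 19.08, protein crunch 17.22.
The ratio heuristic lands on protein crunch + quinoa pops + oat clusters + honey loops (1152) but leaves 15 cm idle.
Replace oat clusters with corn puffs: the trade gains 42 net, giving 1194 at 70 cm.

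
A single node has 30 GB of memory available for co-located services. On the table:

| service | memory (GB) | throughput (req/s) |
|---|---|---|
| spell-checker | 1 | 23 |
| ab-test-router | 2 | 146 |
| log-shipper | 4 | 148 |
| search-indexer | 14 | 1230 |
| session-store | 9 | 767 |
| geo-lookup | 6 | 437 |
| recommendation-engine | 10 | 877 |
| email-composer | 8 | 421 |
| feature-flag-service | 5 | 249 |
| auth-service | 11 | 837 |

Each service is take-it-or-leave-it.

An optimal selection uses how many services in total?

3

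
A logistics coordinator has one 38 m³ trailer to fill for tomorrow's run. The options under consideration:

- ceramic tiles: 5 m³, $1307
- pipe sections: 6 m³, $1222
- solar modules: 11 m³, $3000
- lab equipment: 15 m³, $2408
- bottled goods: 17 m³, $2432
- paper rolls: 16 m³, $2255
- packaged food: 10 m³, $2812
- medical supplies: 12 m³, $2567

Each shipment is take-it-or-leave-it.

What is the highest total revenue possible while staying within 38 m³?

Best packing: ceramic tiles + solar modules + packaged food + medical supplies — 38 m³, 9686 total.
Runner-up solar modules + packaged food + medical supplies tops out at 8379.

9686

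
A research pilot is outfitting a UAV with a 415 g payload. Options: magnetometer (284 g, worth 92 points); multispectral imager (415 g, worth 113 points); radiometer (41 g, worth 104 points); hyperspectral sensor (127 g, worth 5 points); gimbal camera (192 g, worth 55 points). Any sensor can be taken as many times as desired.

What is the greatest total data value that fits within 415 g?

Best packing: 10×radiometer — 410 g, 1040 total.

1040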